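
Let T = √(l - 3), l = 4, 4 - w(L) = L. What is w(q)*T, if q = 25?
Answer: -21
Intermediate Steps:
w(L) = 4 - L
T = 1 (T = √(4 - 3) = √1 = 1)
w(q)*T = (4 - 1*25)*1 = (4 - 25)*1 = -21*1 = -21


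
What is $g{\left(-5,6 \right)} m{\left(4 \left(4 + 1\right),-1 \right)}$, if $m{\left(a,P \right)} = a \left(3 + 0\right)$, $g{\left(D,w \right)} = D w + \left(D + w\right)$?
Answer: $-1740$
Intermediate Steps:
$g{\left(D,w \right)} = D + w + D w$
$m{\left(a,P \right)} = 3 a$ ($m{\left(a,P \right)} = a 3 = 3 a$)
$g{\left(-5,6 \right)} m{\left(4 \left(4 + 1\right),-1 \right)} = \left(-5 + 6 - 30\right) 3 \cdot 4 \left(4 + 1\right) = \left(-5 + 6 - 30\right) 3 \cdot 4 \cdot 5 = - 29 \cdot 3 \cdot 20 = \left(-29\right) 60 = -1740$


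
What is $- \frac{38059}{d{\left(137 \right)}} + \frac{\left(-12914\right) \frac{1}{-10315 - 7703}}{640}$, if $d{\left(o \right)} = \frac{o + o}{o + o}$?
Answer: $- \frac{19949004853}{524160} \approx -38059.0$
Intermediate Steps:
$d{\left(o \right)} = 1$ ($d{\left(o \right)} = \frac{2 o}{2 o} = 2 o \frac{1}{2 o} = 1$)
$- \frac{38059}{d{\left(137 \right)}} + \frac{\left(-12914\right) \frac{1}{-10315 - 7703}}{640} = - \frac{38059}{1} + \frac{\left(-12914\right) \frac{1}{-10315 - 7703}}{640} = \left(-38059\right) 1 + - \frac{12914}{-10315 - 7703} \cdot \frac{1}{640} = -38059 + - \frac{12914}{-18018} \cdot \frac{1}{640} = -38059 + \left(-12914\right) \left(- \frac{1}{18018}\right) \frac{1}{640} = -38059 + \frac{587}{819} \cdot \frac{1}{640} = -38059 + \frac{587}{524160} = - \frac{19949004853}{524160}$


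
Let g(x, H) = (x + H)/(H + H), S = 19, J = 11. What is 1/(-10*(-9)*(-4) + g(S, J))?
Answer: -11/3945 ≈ -0.0027883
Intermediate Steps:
g(x, H) = (H + x)/(2*H) (g(x, H) = (H + x)/((2*H)) = (H + x)*(1/(2*H)) = (H + x)/(2*H))
1/(-10*(-9)*(-4) + g(S, J)) = 1/(-10*(-9)*(-4) + (½)*(11 + 19)/11) = 1/(90*(-4) + (½)*(1/11)*30) = 1/(-360 + 15/11) = 1/(-3945/11) = -11/3945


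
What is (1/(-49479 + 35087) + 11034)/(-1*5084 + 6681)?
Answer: 158801327/22984024 ≈ 6.9092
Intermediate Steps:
(1/(-49479 + 35087) + 11034)/(-1*5084 + 6681) = (1/(-14392) + 11034)/(-5084 + 6681) = (-1/14392 + 11034)/1597 = (158801327/14392)*(1/1597) = 158801327/22984024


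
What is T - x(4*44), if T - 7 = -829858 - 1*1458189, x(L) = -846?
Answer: -2287194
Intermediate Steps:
T = -2288040 (T = 7 + (-829858 - 1*1458189) = 7 + (-829858 - 1458189) = 7 - 2288047 = -2288040)
T - x(4*44) = -2288040 - 1*(-846) = -2288040 + 846 = -2287194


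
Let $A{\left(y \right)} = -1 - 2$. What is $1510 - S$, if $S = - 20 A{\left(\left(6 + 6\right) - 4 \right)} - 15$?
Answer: $1465$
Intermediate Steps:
$A{\left(y \right)} = -3$
$S = 45$ ($S = \left(-20\right) \left(-3\right) - 15 = 60 - 15 = 45$)
$1510 - S = 1510 - 45 = 1465$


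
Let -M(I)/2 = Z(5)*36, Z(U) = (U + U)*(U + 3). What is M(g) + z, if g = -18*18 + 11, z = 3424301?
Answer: 3418541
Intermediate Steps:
Z(U) = 2*U*(3 + U) (Z(U) = (2*U)*(3 + U) = 2*U*(3 + U))
g = -313 (g = -324 + 11 = -313)
M(I) = -5760 (M(I) = -2*2*5*(3 + 5)*36 = -2*2*5*8*36 = -160*36 = -2*2880 = -5760)
M(g) + z = -5760 + 3424301 = 3418541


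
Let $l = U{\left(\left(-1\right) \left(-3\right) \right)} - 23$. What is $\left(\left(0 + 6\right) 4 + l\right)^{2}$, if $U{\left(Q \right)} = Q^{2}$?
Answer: $100$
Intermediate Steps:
$l = -14$ ($l = \left(\left(-1\right) \left(-3\right)\right)^{2} - 23 = 3^{2} - 23 = 9 - 23 = -14$)
$\left(\left(0 + 6\right) 4 + l\right)^{2} = \left(\left(0 + 6\right) 4 - 14\right)^{2} = \left(6 \cdot 4 - 14\right)^{2} = \left(24 - 14\right)^{2} = 10^{2} = 100$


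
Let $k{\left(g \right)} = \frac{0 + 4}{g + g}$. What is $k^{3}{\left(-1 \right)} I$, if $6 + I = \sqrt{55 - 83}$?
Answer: $48 - 16 i \sqrt{7} \approx 48.0 - 42.332 i$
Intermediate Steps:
$k{\left(g \right)} = \frac{2}{g}$ ($k{\left(g \right)} = \frac{4}{2 g} = 4 \frac{1}{2 g} = \frac{2}{g}$)
$I = -6 + 2 i \sqrt{7}$ ($I = -6 + \sqrt{55 - 83} = -6 + \sqrt{-28} = -6 + 2 i \sqrt{7} \approx -6.0 + 5.2915 i$)
$k^{3}{\left(-1 \right)} I = \left(\frac{2}{-1}\right)^{3} \left(-6 + 2 i \sqrt{7}\right) = \left(2 \left(-1\right)\right)^{3} \left(-6 + 2 i \sqrt{7}\right) = \left(-2\right)^{3} \left(-6 + 2 i \sqrt{7}\right) = - 8 \left(-6 + 2 i \sqrt{7}\right) = 48 - 16 i \sqrt{7}$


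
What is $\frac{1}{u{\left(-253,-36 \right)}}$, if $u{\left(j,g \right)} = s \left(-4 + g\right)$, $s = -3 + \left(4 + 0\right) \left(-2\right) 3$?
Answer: $\frac{1}{1080} \approx 0.00092593$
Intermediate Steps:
$s = -27$ ($s = -3 + 4 \left(-2\right) 3 = -3 - 24 = -27$)
$u{\left(j,g \right)} = 108 - 27 g$ ($u{\left(j,g \right)} = - 27 \left(-4 + g\right) = 108 - 27 g$)
$\frac{1}{u{\left(-253,-36 \right)}} = \frac{1}{108 - -972} = \frac{1}{108 + 972} = \frac{1}{1080}$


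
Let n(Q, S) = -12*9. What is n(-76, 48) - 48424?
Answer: -48532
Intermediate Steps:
n(Q, S) = -108
n(-76, 48) - 48424 = -108 - 48424 = -48532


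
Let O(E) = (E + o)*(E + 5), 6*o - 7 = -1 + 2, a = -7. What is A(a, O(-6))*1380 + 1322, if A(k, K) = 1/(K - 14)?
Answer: 8219/7 ≈ 1174.1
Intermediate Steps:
o = 4/3 (o = 7/6 + (-1 + 2)/6 = 7/6 + (⅙)*1 = 7/6 + ⅙ = 4/3 ≈ 1.3333)
O(E) = (5 + E)*(4/3 + E) (O(E) = (E + 4/3)*(E + 5) = (4/3 + E)*(5 + E) = (5 + E)*(4/3 + E))
A(k, K) = 1/(-14 + K)
A(a, O(-6))*1380 + 1322 = 1380/(-14 + (20/3 + (-6)² + (19/3)*(-6))) + 1322 = 1380/(-14 + (20/3 + 36 - 38)) + 1322 = 1380/(-14 + 14/3) + 1322 = 1380/(-28/3) + 1322 = -3/28*1380 + 1322 = -1035/7 + 1322 = 8219/7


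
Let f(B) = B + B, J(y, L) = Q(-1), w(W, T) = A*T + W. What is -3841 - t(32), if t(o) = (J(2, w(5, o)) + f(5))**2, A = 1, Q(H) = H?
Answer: -3922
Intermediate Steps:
w(W, T) = T + W (w(W, T) = 1*T + W = T + W)
J(y, L) = -1
f(B) = 2*B
t(o) = 81 (t(o) = (-1 + 2*5)**2 = (-1 + 10)**2 = 9**2 = 81)
-3841 - t(32) = -3841 - 1*81 = -3841 - 81 = -3922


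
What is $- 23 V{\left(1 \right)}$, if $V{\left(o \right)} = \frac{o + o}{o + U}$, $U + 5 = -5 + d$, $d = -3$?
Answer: $\frac{23}{6} \approx 3.8333$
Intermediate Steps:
$U = -13$ ($U = -5 - 8 = -13$)
$V{\left(o \right)} = \frac{2 o}{-13 + o}$ ($V{\left(o \right)} = \frac{o + o}{o - 13} = \frac{2 o}{-13 + o}$)
$- 23 V{\left(1 \right)} = - 23 \cdot 2 \cdot 1 \frac{1}{-13 + 1} = - 23 \cdot 2 \cdot 1 \frac{1}{-12} = - 23 \cdot 2 \cdot 1 \left(- \frac{1}{12}\right) = \left(-23\right) \left(- \frac{1}{6}\right) = \frac{23}{6}$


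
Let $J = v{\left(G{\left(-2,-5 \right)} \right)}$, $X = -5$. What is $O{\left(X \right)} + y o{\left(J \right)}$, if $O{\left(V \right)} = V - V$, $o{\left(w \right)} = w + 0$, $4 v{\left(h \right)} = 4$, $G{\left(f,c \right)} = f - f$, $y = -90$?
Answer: $-90$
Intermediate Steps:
$G{\left(f,c \right)} = 0$
$v{\left(h \right)} = 1$ ($v{\left(h \right)} = \frac{1}{4} \cdot 4 = 1$)
$J = 1$
$o{\left(w \right)} = w$
$O{\left(V \right)} = 0$
$O{\left(X \right)} + y o{\left(J \right)} = 0 - 90 = -90$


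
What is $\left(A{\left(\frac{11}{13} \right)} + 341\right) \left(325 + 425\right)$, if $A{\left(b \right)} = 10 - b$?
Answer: $\frac{3414000}{13} \approx 2.6262 \cdot 10^{5}$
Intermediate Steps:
$\left(A{\left(\frac{11}{13} \right)} + 341\right) \left(325 + 425\right) = \left(\left(10 - \frac{11}{13}\right) + 341\right) \left(325 + 425\right) = \left(\left(10 - 11 \cdot \frac{1}{13}\right) + 341\right) 750 = \left(\left(10 - \frac{11}{13}\right) + 341\right) 750 = \left(\frac{119}{13} + 341\right) 750 = \frac{4552}{13} \cdot 750 = \frac{3414000}{13}$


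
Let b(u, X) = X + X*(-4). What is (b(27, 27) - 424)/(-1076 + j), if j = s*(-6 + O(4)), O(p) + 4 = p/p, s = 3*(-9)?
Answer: 505/833 ≈ 0.60624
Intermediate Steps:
b(u, X) = -3*X (b(u, X) = X - 4*X = -3*X)
s = -27
O(p) = -3 (O(p) = -4 + p/p = -4 + 1 = -3)
j = 243 (j = -27*(-6 - 3) = -27*(-9) = 243)
(b(27, 27) - 424)/(-1076 + j) = (-3*27 - 424)/(-1076 + 243) = (-81 - 424)/(-833) = -505*(-1/833) = 505/833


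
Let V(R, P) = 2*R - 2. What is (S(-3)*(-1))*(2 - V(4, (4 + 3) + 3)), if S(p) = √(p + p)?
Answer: 4*I*√6 ≈ 9.798*I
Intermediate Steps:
S(p) = √2*√p (S(p) = √(2*p) = √2*√p)
V(R, P) = -2 + 2*R
(S(-3)*(-1))*(2 - V(4, (4 + 3) + 3)) = ((√2*√(-3))*(-1))*(2 - (-2 + 2*4)) = ((√2*(I*√3))*(-1))*(2 - (-2 + 8)) = ((I*√6)*(-1))*(2 - 1*6) = (-I*√6)*(2 - 6) = -I*√6*(-4) = 4*I*√6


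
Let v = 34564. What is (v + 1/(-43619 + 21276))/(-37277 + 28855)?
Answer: -772263451/188172746 ≈ -4.1040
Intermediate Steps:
(v + 1/(-43619 + 21276))/(-37277 + 28855) = (34564 + 1/(-43619 + 21276))/(-37277 + 28855) = (34564 + 1/(-22343))/(-8422) = (34564 - 1/22343)*(-1/8422) = (772263451/22343)*(-1/8422) = -772263451/188172746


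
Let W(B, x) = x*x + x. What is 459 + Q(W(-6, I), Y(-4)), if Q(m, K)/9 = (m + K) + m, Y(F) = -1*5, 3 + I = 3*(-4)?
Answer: 4194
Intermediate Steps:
I = -15 (I = -3 + 3*(-4) = -3 - 12 = -15)
W(B, x) = x + x**2 (W(B, x) = x**2 + x = x + x**2)
Y(F) = -5
Q(m, K) = 9*K + 18*m (Q(m, K) = 9*((m + K) + m) = 9*((K + m) + m) = 9*(K + 2*m) = 9*K + 18*m)
459 + Q(W(-6, I), Y(-4)) = 459 + (9*(-5) + 18*(-15*(1 - 15))) = 459 + (-45 + 18*(-15*(-14))) = 459 + (-45 + 18*210) = 459 + (-45 + 3780) = 459 + 3735 = 4194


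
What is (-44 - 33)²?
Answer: 5929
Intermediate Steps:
(-44 - 33)² = (-77)² = 5929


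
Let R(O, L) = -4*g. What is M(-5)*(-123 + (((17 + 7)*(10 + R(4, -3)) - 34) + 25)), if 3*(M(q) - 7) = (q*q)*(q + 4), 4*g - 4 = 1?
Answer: 16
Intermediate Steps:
g = 5/4 (g = 1 + (¼)*1 = 1 + ¼ = 5/4 ≈ 1.2500)
R(O, L) = -5 (R(O, L) = -4*5/4 = -5)
M(q) = 7 + q²*(4 + q)/3 (M(q) = 7 + ((q*q)*(q + 4))/3 = 7 + (q²*(4 + q))/3 = 7 + q²*(4 + q)/3)
M(-5)*(-123 + (((17 + 7)*(10 + R(4, -3)) - 34) + 25)) = (7 + (⅓)*(-5)³ + (4/3)*(-5)²)*(-123 + (((17 + 7)*(10 - 5) - 34) + 25)) = (7 + (⅓)*(-125) + (4/3)*25)*(-123 + ((24*5 - 34) + 25)) = (7 - 125/3 + 100/3)*(-123 + ((120 - 34) + 25)) = -4*(-123 + (86 + 25))/3 = -4*(-123 + 111)/3 = -4/3*(-12) = 16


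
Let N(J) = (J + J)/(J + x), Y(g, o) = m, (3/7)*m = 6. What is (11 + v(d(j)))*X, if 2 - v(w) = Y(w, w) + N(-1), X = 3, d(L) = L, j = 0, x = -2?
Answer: -5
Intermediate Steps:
m = 14 (m = (7/3)*6 = 14)
Y(g, o) = 14
N(J) = 2*J/(-2 + J) (N(J) = (J + J)/(J - 2) = (2*J)/(-2 + J) = 2*J/(-2 + J))
v(w) = -38/3 (v(w) = 2 - (14 + 2*(-1)/(-2 - 1)) = 2 - (14 + 2*(-1)/(-3)) = 2 - (14 + 2*(-1)*(-1/3)) = 2 - (14 + 2/3) = 2 - 1*44/3 = 2 - 44/3 = -38/3)
(11 + v(d(j)))*X = (11 - 38/3)*3 = -5/3*3 = -5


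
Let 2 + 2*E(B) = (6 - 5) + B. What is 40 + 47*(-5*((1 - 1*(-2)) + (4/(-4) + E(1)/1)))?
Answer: -430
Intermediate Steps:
E(B) = -½ + B/2 (E(B) = -1 + ((6 - 5) + B)/2 = -1 + (1 + B)/2 = -1 + (½ + B/2) = -½ + B/2)
40 + 47*(-5*((1 - 1*(-2)) + (4/(-4) + E(1)/1))) = 40 + 47*(-5*((1 - 1*(-2)) + (4/(-4) + (-½ + (½)*1)/1))) = 40 + 47*(-5*((1 + 2) + (4*(-¼) + (-½ + ½)*1))) = 40 + 47*(-5*(3 + (-1 + 0*1))) = 40 + 47*(-5*(3 + (-1 + 0))) = 40 + 47*(-5*(3 - 1)) = 40 + 47*(-5*2) = 40 + 47*(-10) = 40 - 470 = -430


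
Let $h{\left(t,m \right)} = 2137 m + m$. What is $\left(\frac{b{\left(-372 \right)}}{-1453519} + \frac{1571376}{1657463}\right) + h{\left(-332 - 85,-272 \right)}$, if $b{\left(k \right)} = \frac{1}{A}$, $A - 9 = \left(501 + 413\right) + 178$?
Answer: $- \frac{1542509229527418786311}{2652478512488997} \approx -5.8154 \cdot 10^{5}$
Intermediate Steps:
$A = 1101$ ($A = 9 + \left(\left(501 + 413\right) + 178\right) = 9 + \left(914 + 178\right) = 9 + 1092 = 1101$)
$b{\left(k \right)} = \frac{1}{1101}$
$h{\left(t,m \right)} = 2138 m$
$\left(\frac{b{\left(-372 \right)}}{-1453519} + \frac{1571376}{1657463}\right) + h{\left(-332 - 85,-272 \right)} = \left(\frac{1}{1101 \left(-1453519\right)} + \frac{1571376}{1657463}\right) + 2138 \left(-272\right) = \left(\frac{1}{1101} \left(- \frac{1}{1453519}\right) + 1571376 \cdot \frac{1}{1657463}\right) - 581536 = \left(- \frac{1}{1600324419} + \frac{1571376}{1657463}\right) - 581536 = \frac{2514711382573081}{2652478512488997} - 581536 = - \frac{1542509229527418786311}{2652478512488997}$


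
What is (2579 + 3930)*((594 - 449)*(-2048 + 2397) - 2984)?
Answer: 309965089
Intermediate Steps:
(2579 + 3930)*((594 - 449)*(-2048 + 2397) - 2984) = 6509*(145*349 - 2984) = 6509*(50605 - 2984) = 6509*47621 = 309965089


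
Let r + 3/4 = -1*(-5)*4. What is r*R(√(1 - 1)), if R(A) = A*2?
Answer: 0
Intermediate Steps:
r = 77/4 (r = -¾ - 1*(-5)*4 = -¾ + 5*4 = -¾ + 20 = 77/4 ≈ 19.250)
R(A) = 2*A
r*R(√(1 - 1)) = 77*(2*√(1 - 1))/4 = 77*(2*√0)/4 = 77*(2*0)/4 = (77/4)*0 = 0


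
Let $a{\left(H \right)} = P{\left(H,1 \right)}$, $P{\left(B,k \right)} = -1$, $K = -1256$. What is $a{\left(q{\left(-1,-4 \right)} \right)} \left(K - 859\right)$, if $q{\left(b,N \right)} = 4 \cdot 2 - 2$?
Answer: $2115$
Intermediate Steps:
$q{\left(b,N \right)} = 6$ ($q{\left(b,N \right)} = 8 - 2 = 6$)
$a{\left(H \right)} = -1$
$a{\left(q{\left(-1,-4 \right)} \right)} \left(K - 859\right) = - (-1256 - 859) = \left(-1\right) \left(-2115\right) = 2115$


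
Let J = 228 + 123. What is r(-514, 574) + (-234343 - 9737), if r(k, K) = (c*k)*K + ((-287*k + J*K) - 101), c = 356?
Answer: -104928005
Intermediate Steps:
J = 351
r(k, K) = -101 - 287*k + 351*K + 356*K*k (r(k, K) = (356*k)*K + ((-287*k + 351*K) - 101) = 356*K*k + (-101 - 287*k + 351*K) = -101 - 287*k + 351*K + 356*K*k)
r(-514, 574) + (-234343 - 9737) = (-101 - 287*(-514) + 351*574 + 356*574*(-514)) + (-234343 - 9737) = (-101 + 147518 + 201474 - 105032816) - 244080 = -104683925 - 244080 = -104928005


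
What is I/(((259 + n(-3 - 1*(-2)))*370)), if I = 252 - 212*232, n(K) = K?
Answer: -12233/23865 ≈ -0.51259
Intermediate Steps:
I = -48932 (I = 252 - 49184 = -48932)
I/(((259 + n(-3 - 1*(-2)))*370)) = -48932*1/(370*(259 + (-3 - 1*(-2)))) = -48932*1/(370*(259 + (-3 + 2))) = -48932*1/(370*(259 - 1)) = -48932/(258*370) = -48932/95460 = -48932*1/95460 = -12233/23865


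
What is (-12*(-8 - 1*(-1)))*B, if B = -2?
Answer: -168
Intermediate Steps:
(-12*(-8 - 1*(-1)))*B = -12*(-8 - 1*(-1))*(-2) = -12*(-8 + 1)*(-2) = -12*(-7)*(-2) = 84*(-2) = -168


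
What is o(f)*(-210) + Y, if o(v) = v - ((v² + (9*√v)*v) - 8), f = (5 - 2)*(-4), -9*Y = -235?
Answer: 279955/9 - 45360*I*√3 ≈ 31106.0 - 78566.0*I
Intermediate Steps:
Y = 235/9 (Y = -⅑*(-235) = 235/9 ≈ 26.111)
f = -12 (f = 3*(-4) = -12)
o(v) = 8 + v - v² - 9*v^(3/2) (o(v) = v - ((v² + 9*v^(3/2)) - 8) = v - (-8 + v² + 9*v^(3/2)) = v + (8 - v² - 9*v^(3/2)) = 8 + v - v² - 9*v^(3/2))
o(f)*(-210) + Y = (8 - 12 - 1*(-12)² - (-216)*I*√3)*(-210) + 235/9 = (8 - 12 - 1*144 - (-216)*I*√3)*(-210) + 235/9 = (8 - 12 - 144 + 216*I*√3)*(-210) + 235/9 = (-148 + 216*I*√3)*(-210) + 235/9 = (31080 - 45360*I*√3) + 235/9 = 279955/9 - 45360*I*√3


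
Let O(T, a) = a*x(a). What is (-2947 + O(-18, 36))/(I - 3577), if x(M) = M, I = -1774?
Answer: 1651/5351 ≈ 0.30854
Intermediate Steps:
O(T, a) = a**2 (O(T, a) = a*a = a**2)
(-2947 + O(-18, 36))/(I - 3577) = (-2947 + 36**2)/(-1774 - 3577) = (-2947 + 1296)/(-5351) = -1651*(-1/5351) = 1651/5351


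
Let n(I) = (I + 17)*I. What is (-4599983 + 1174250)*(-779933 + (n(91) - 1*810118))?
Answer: 5413422078459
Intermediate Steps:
n(I) = I*(17 + I) (n(I) = (17 + I)*I = I*(17 + I))
(-4599983 + 1174250)*(-779933 + (n(91) - 1*810118)) = (-4599983 + 1174250)*(-779933 + (91*(17 + 91) - 1*810118)) = -3425733*(-779933 + (91*108 - 810118)) = -3425733*(-779933 + (9828 - 810118)) = -3425733*(-779933 - 800290) = -3425733*(-1580223) = 5413422078459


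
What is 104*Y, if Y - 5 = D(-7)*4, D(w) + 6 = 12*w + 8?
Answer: -33592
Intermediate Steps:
D(w) = 2 + 12*w (D(w) = -6 + (12*w + 8) = -6 + (8 + 12*w) = 2 + 12*w)
Y = -323 (Y = 5 + (2 + 12*(-7))*4 = 5 + (2 - 84)*4 = 5 - 82*4 = 5 - 328 = -323)
104*Y = 104*(-323) = -33592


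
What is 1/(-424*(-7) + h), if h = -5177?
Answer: -1/2209 ≈ -0.00045269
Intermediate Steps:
1/(-424*(-7) + h) = 1/(-424*(-7) - 5177) = 1/(2968 - 5177) = 1/(-2209) = -1/2209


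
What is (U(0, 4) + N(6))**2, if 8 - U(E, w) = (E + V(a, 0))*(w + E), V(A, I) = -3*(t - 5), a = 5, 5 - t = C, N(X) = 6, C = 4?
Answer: 1156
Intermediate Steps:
t = 1 (t = 5 - 1*4 = 5 - 4 = 1)
V(A, I) = 12 (V(A, I) = -3*(1 - 5) = -3*(-4) = 12)
U(E, w) = 8 - (12 + E)*(E + w) (U(E, w) = 8 - (E + 12)*(w + E) = 8 - (12 + E)*(E + w))
(U(0, 4) + N(6))**2 = ((8 - 1*0**2 - 12*0 - 12*4 - 1*0*4) + 6)**2 = ((8 - 1*0 + 0 - 48 + 0) + 6)**2 = ((8 + 0 + 0 - 48 + 0) + 6)**2 = (-40 + 6)**2 = (-34)**2 = 1156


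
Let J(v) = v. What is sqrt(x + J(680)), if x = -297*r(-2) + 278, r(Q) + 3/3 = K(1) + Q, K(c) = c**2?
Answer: 4*sqrt(97) ≈ 39.395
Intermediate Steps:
r(Q) = Q (r(Q) = -1 + (1**2 + Q) = -1 + (1 + Q) = Q)
x = 872 (x = -297*(-2) + 278 = 594 + 278 = 872)
sqrt(x + J(680)) = sqrt(872 + 680) = sqrt(1552) = 4*sqrt(97)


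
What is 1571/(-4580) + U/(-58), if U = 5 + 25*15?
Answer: -915759/132820 ≈ -6.8947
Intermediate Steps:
U = 380 (U = 5 + 375 = 380)
1571/(-4580) + U/(-58) = 1571/(-4580) + 380/(-58) = 1571*(-1/4580) + 380*(-1/58) = -1571/4580 - 190/29 = -915759/132820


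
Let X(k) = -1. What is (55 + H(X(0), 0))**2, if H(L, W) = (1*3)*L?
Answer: 2704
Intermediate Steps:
H(L, W) = 3*L
(55 + H(X(0), 0))**2 = (55 + 3*(-1))**2 = (55 - 3)**2 = 52**2 = 2704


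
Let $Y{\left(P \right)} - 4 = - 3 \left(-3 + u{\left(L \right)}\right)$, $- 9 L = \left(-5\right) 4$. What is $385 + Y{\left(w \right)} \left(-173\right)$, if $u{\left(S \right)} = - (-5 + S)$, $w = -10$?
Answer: $- \frac{1267}{3} \approx -422.33$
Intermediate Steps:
$L = \frac{20}{9}$ ($L = - \frac{\left(-5\right) 4}{9} = \left(- \frac{1}{9}\right) \left(-20\right) = \frac{20}{9} \approx 2.2222$)
$u{\left(S \right)} = 5 - S$
$Y{\left(P \right)} = \frac{14}{3}$ ($Y{\left(P \right)} = 4 - 3 \left(-3 + \left(5 - \frac{20}{9}\right)\right) = 4 - 3 \left(-3 + \frac{25}{9}\right) = 4 - - \frac{2}{3} = 4 + \frac{2}{3} = \frac{14}{3}$)
$385 + Y{\left(w \right)} \left(-173\right) = 385 + \frac{14}{3} \left(-173\right) = 385 - \frac{2422}{3} = - \frac{1267}{3}$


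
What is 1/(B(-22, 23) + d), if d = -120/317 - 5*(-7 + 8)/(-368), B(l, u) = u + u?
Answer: 116656/5323601 ≈ 0.021913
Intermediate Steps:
B(l, u) = 2*u
d = -42575/116656 (d = -120*1/317 - 5*1*(-1/368) = -120/317 - 5*(-1/368) = -120/317 + 5/368 = -42575/116656 ≈ -0.36496)
1/(B(-22, 23) + d) = 1/(2*23 - 42575/116656) = 1/(46 - 42575/116656) = 1/(5323601/116656) = 116656/5323601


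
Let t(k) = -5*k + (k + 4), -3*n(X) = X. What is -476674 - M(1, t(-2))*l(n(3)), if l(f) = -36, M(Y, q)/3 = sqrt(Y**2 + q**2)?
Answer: -476674 + 108*sqrt(145) ≈ -4.7537e+5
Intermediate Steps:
n(X) = -X/3
t(k) = 4 - 4*k (t(k) = -5*k + (4 + k) = 4 - 4*k)
M(Y, q) = 3*sqrt(Y**2 + q**2)
-476674 - M(1, t(-2))*l(n(3)) = -476674 - 3*sqrt(1**2 + (4 - 4*(-2))**2)*(-36) = -476674 - 3*sqrt(1 + (4 + 8)**2)*(-36) = -476674 - 3*sqrt(1 + 12**2)*(-36) = -476674 - 3*sqrt(1 + 144)*(-36) = -476674 - 3*sqrt(145)*(-36) = -476674 - (-108)*sqrt(145) = -476674 + 108*sqrt(145)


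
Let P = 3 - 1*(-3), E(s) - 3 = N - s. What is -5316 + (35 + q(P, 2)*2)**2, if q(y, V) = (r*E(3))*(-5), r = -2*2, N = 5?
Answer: 49909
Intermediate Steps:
E(s) = 8 - s (E(s) = 3 + (5 - s) = 8 - s)
r = -4
P = 6 (P = 3 + 3 = 6)
q(y, V) = 100 (q(y, V) = -4*(8 - 1*3)*(-5) = -4*(8 - 3)*(-5) = -4*5*(-5) = -20*(-5) = 100)
-5316 + (35 + q(P, 2)*2)**2 = -5316 + (35 + 100*2)**2 = -5316 + (35 + 200)**2 = -5316 + 235**2 = -5316 + 55225 = 49909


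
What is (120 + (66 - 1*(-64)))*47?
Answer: 11750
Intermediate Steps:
(120 + (66 - 1*(-64)))*47 = (120 + (66 + 64))*47 = (120 + 130)*47 = 250*47 = 11750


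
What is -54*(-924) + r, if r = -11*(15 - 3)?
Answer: 49764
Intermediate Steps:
r = -132 (r = -11*12 = -132)
-54*(-924) + r = -54*(-924) - 132 = 49896 - 132 = 49764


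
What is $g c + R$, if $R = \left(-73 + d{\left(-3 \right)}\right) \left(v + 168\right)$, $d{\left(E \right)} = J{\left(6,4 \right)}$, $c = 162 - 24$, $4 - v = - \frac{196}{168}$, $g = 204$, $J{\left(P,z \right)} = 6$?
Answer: $\frac{99299}{6} \approx 16550.0$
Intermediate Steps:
$v = \frac{31}{6}$ ($v = 4 - - \frac{196}{168} = 4 - \left(-196\right) \frac{1}{168} = 4 - - \frac{7}{6} = 4 + \frac{7}{6} = \frac{31}{6} \approx 5.1667$)
$c = 138$ ($c = 162 - 24 = 138$)
$d{\left(E \right)} = 6$
$R = - \frac{69613}{6}$ ($R = \left(-73 + 6\right) \left(\frac{31}{6} + 168\right) = \left(-67\right) \frac{1039}{6} = - \frac{69613}{6} \approx -11602.0$)
$g c + R = 204 \cdot 138 - \frac{69613}{6} = 28152 - \frac{69613}{6} = \frac{99299}{6}$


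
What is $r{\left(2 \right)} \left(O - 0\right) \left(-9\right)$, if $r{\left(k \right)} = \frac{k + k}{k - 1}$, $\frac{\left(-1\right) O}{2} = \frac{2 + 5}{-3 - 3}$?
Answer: $-84$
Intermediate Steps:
$O = \frac{7}{3}$ ($O = - 2 \frac{2 + 5}{-3 - 3} = - 2 \frac{7}{-6} = - 2 \cdot 7 \left(- \frac{1}{6}\right) = \left(-2\right) \left(- \frac{7}{6}\right) = \frac{7}{3} \approx 2.3333$)
$r{\left(k \right)} = \frac{2 k}{-1 + k}$
$r{\left(2 \right)} \left(O - 0\right) \left(-9\right) = 2 \cdot 2 \frac{1}{-1 + 2} \left(\frac{7}{3} - 0\right) \left(-9\right) = 2 \cdot 2 \cdot 1^{-1} \left(\frac{7}{3} + 0\right) \left(-9\right) = 2 \cdot 2 \cdot 1 \cdot \frac{7}{3} \left(-9\right) = 4 \cdot \frac{7}{3} \left(-9\right) = \frac{28}{3} \left(-9\right) = -84$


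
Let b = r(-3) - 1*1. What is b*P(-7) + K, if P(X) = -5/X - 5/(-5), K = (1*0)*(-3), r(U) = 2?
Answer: 12/7 ≈ 1.7143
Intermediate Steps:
K = 0 (K = 0*(-3) = 0)
P(X) = 1 - 5/X (P(X) = -5/X - 5*(-⅕) = -5/X + 1 = 1 - 5/X)
b = 1 (b = 2 - 1*1 = 2 - 1 = 1)
b*P(-7) + K = 1*((-5 - 7)/(-7)) + 0 = 1*(-⅐*(-12)) + 0 = 1*(12/7) + 0 = 12/7 + 0 = 12/7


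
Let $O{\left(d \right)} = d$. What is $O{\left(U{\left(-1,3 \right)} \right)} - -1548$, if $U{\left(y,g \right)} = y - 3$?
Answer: $1544$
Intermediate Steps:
$U{\left(y,g \right)} = -3 + y$ ($U{\left(y,g \right)} = y - 3 = -3 + y$)
$O{\left(U{\left(-1,3 \right)} \right)} - -1548 = \left(-3 - 1\right) - -1548 = -4 + 1548 = 1544$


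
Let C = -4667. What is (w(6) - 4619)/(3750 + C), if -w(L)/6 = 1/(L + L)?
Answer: 9239/1834 ≈ 5.0376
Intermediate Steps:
w(L) = -3/L (w(L) = -6/(L + L) = -6*1/(2*L) = -3/L)
(w(6) - 4619)/(3750 + C) = (-3/6 - 4619)/(3750 - 4667) = (-3*⅙ - 4619)/(-917) = (-½ - 4619)*(-1/917) = -9239/2*(-1/917) = 9239/1834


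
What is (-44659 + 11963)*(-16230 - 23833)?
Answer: 1309899848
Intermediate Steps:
(-44659 + 11963)*(-16230 - 23833) = -32696*(-40063) = 1309899848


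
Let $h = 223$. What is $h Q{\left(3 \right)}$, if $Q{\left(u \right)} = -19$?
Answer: $-4237$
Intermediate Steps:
$h Q{\left(3 \right)} = 223 \left(-19\right) = -4237$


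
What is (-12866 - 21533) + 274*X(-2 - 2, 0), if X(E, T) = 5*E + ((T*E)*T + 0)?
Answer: -39879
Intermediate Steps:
X(E, T) = 5*E + E*T² (X(E, T) = 5*E + ((E*T)*T + 0) = 5*E + (E*T² + 0) = 5*E + E*T²)
(-12866 - 21533) + 274*X(-2 - 2, 0) = (-12866 - 21533) + 274*((-2 - 2)*(5 + 0²)) = -34399 + 274*(-4*(5 + 0)) = -34399 + 274*(-4*5) = -34399 + 274*(-20) = -34399 - 5480 = -39879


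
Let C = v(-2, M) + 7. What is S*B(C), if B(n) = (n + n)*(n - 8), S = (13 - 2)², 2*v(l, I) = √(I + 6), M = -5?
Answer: -1815/2 ≈ -907.50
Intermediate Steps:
v(l, I) = √(6 + I)/2 (v(l, I) = √(I + 6)/2 = √(6 + I)/2)
C = 15/2 (C = √(6 - 5)/2 + 7 = √1/2 + 7 = (½)*1 + 7 = ½ + 7 = 15/2 ≈ 7.5000)
S = 121 (S = 11² = 121)
B(n) = 2*n*(-8 + n) (B(n) = (2*n)*(-8 + n) = 2*n*(-8 + n))
S*B(C) = 121*(2*(15/2)*(-8 + 15/2)) = 121*(2*(15/2)*(-½)) = 121*(-15/2) = -1815/2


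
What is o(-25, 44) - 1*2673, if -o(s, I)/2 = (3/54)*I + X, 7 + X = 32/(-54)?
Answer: -71893/27 ≈ -2662.7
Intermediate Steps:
X = -205/27 (X = -7 + 32/(-54) = -7 + 32*(-1/54) = -7 - 16/27 = -205/27 ≈ -7.5926)
o(s, I) = 410/27 - I/9 (o(s, I) = -2*((3/54)*I - 205/27) = -2*((3*(1/54))*I - 205/27) = -2*(I/18 - 205/27) = -2*(-205/27 + I/18) = 410/27 - I/9)
o(-25, 44) - 1*2673 = (410/27 - ⅑*44) - 1*2673 = (410/27 - 44/9) - 2673 = 278/27 - 2673 = -71893/27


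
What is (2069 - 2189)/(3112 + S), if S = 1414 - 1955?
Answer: -40/857 ≈ -0.046674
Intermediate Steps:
S = -541
(2069 - 2189)/(3112 + S) = (2069 - 2189)/(3112 - 541) = -120/2571 = -120*1/2571 = -40/857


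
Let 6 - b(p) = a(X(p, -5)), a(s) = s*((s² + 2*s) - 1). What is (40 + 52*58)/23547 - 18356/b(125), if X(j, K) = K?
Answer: -107999119/447393 ≈ -241.40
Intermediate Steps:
a(s) = s*(-1 + s² + 2*s)
b(p) = 76 (b(p) = 6 - (-5)*(-1 + (-5)² + 2*(-5)) = 6 - (-5)*(-1 + 25 - 10) = 6 - (-5)*14 = 6 - 1*(-70) = 6 + 70 = 76)
(40 + 52*58)/23547 - 18356/b(125) = (40 + 52*58)/23547 - 18356/76 = (40 + 3016)*(1/23547) - 18356*1/76 = 3056*(1/23547) - 4589/19 = 3056/23547 - 4589/19 = -107999119/447393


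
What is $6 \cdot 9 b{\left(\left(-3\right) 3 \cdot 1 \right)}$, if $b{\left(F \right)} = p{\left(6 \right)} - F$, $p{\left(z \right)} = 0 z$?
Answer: $486$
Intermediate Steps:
$p{\left(z \right)} = 0$
$b{\left(F \right)} = - F$ ($b{\left(F \right)} = 0 - F = - F$)
$6 \cdot 9 b{\left(\left(-3\right) 3 \cdot 1 \right)} = 6 \cdot 9 \left(- \left(-3\right) 3 \cdot 1\right) = 54 \left(- \left(-9\right) 1\right) = 54 \left(\left(-1\right) \left(-9\right)\right) = 54 \cdot 9 = 486$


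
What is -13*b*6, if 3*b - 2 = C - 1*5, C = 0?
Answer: 78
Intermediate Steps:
b = -1 (b = ⅔ + (0 - 1*5)/3 = ⅔ + (0 - 5)/3 = ⅔ + (⅓)*(-5) = ⅔ - 5/3 = -1)
-13*b*6 = -13*(-1)*6 = 13*6 = 78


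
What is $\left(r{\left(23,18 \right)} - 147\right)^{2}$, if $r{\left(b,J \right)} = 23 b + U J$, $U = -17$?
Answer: $5776$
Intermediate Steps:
$r{\left(b,J \right)} = - 17 J + 23 b$ ($r{\left(b,J \right)} = 23 b - 17 J = - 17 J + 23 b$)
$\left(r{\left(23,18 \right)} - 147\right)^{2} = \left(\left(\left(-17\right) 18 + 23 \cdot 23\right) - 147\right)^{2} = \left(\left(-306 + 529\right) - 147\right)^{2} = \left(223 - 147\right)^{2} = 76^{2} = 5776$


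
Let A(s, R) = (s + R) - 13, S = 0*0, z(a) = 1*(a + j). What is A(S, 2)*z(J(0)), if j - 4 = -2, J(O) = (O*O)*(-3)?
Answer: -22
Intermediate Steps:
J(O) = -3*O² (J(O) = O²*(-3) = -3*O²)
j = 2 (j = 4 - 2 = 2)
z(a) = 2 + a (z(a) = 1*(a + 2) = 1*(2 + a) = 2 + a)
S = 0
A(s, R) = -13 + R + s (A(s, R) = (R + s) - 13 = -13 + R + s)
A(S, 2)*z(J(0)) = (-13 + 2 + 0)*(2 - 3*0²) = -11*(2 - 3*0) = -11*(2 + 0) = -11*2 = -22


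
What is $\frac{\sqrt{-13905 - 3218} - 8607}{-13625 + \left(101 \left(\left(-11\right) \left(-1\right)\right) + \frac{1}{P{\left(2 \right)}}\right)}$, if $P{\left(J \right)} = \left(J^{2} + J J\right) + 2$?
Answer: $\frac{28690}{41713} - \frac{10 i \sqrt{17123}}{125139} \approx 0.6878 - 0.010457 i$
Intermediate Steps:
$P{\left(J \right)} = 2 + 2 J^{2}$ ($P{\left(J \right)} = \left(J^{2} + J^{2}\right) + 2 = 2 J^{2} + 2 = 2 + 2 J^{2}$)
$\frac{\sqrt{-13905 - 3218} - 8607}{-13625 + \left(101 \left(\left(-11\right) \left(-1\right)\right) + \frac{1}{P{\left(2 \right)}}\right)} = \frac{\sqrt{-13905 - 3218} - 8607}{-13625 + \left(101 \left(\left(-11\right) \left(-1\right)\right) + \frac{1}{2 + 2 \cdot 2^{2}}\right)} = \frac{\sqrt{-17123} - 8607}{-13625 + \left(101 \cdot 11 + \frac{1}{2 + 2 \cdot 4}\right)} = \frac{i \sqrt{17123} - 8607}{-13625 + \left(1111 + \frac{1}{2 + 8}\right)} = \frac{-8607 + i \sqrt{17123}}{-13625 + \left(1111 + \frac{1}{10}\right)} = \frac{-8607 + i \sqrt{17123}}{-13625 + \frac{11111}{10}} = \frac{-8607 + i \sqrt{17123}}{- \frac{125139}{10}} = \left(-8607 + i \sqrt{17123}\right) \left(- \frac{10}{125139}\right) = \frac{28690}{41713} - \frac{10 i \sqrt{17123}}{125139}$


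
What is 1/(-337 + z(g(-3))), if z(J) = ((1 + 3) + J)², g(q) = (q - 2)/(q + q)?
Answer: -36/11291 ≈ -0.0031884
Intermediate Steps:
g(q) = (-2 + q)/(2*q) (g(q) = (-2 + q)/((2*q)) = (-2 + q)*(1/(2*q)) = (-2 + q)/(2*q))
z(J) = (4 + J)²
1/(-337 + z(g(-3))) = 1/(-337 + (4 + (½)*(-2 - 3)/(-3))²) = 1/(-337 + (4 + (½)*(-⅓)*(-5))²) = 1/(-337 + (4 + ⅚)²) = 1/(-337 + (29/6)²) = 1/(-337 + 841/36) = 1/(-11291/36) = -36/11291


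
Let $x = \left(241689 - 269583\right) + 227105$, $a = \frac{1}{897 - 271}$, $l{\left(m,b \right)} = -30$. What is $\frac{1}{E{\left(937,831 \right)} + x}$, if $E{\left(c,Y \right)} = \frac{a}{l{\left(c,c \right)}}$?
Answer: $\frac{18780}{3741182579} \approx 5.0198 \cdot 10^{-6}$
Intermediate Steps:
$a = \frac{1}{626} \approx 0.0015974$
$x = 199211$ ($x = -27894 + 227105 = 199211$)
$E{\left(c,Y \right)} = - \frac{1}{18780}$ ($E{\left(c,Y \right)} = \frac{1}{626 \left(-30\right)} = \frac{1}{626} \left(- \frac{1}{30}\right) = - \frac{1}{18780}$)
$\frac{1}{E{\left(937,831 \right)} + x} = \frac{1}{- \frac{1}{18780} + 199211} = \frac{1}{\frac{3741182579}{18780}} = \frac{18780}{3741182579}$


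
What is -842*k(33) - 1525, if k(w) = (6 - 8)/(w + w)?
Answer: -49483/33 ≈ -1499.5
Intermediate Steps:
k(w) = -1/w (k(w) = -2*1/(2*w) = -1/w)
-842*k(33) - 1525 = -(-842)/33 - 1525 = -842*(-1/33) - 1525 = 842/33 - 1525 = -49483/33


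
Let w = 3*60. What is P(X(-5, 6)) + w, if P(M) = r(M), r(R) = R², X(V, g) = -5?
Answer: 205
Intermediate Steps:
w = 180
P(M) = M²
P(X(-5, 6)) + w = (-5)² + 180 = 25 + 180 = 205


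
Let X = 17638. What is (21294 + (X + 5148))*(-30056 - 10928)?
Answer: -1806574720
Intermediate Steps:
(21294 + (X + 5148))*(-30056 - 10928) = (21294 + (17638 + 5148))*(-30056 - 10928) = (21294 + 22786)*(-40984) = 44080*(-40984) = -1806574720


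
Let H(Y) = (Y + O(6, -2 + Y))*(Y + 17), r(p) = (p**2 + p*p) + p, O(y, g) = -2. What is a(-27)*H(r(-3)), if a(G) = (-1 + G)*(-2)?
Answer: 23296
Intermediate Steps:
r(p) = p + 2*p**2 (r(p) = (p**2 + p**2) + p = 2*p**2 + p = p + 2*p**2)
H(Y) = (-2 + Y)*(17 + Y) (H(Y) = (Y - 2)*(Y + 17) = (-2 + Y)*(17 + Y))
a(G) = 2 - 2*G
a(-27)*H(r(-3)) = (2 - 2*(-27))*(-34 + (-3*(1 + 2*(-3)))**2 + 15*(-3*(1 + 2*(-3)))) = (2 + 54)*(-34 + (-3*(1 - 6))**2 + 15*(-3*(1 - 6))) = 56*(-34 + (-3*(-5))**2 + 15*(-3*(-5))) = 56*(-34 + 15**2 + 15*15) = 56*(-34 + 225 + 225) = 56*416 = 23296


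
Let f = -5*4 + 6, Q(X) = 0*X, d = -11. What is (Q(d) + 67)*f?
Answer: -938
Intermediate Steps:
Q(X) = 0
f = -14 (f = -20 + 6 = -14)
(Q(d) + 67)*f = (0 + 67)*(-14) = 67*(-14) = -938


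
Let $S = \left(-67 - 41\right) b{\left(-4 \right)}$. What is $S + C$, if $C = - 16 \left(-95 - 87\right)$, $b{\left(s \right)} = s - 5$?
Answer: $3884$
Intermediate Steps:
$b{\left(s \right)} = -5 + s$
$C = 2912$ ($C = \left(-16\right) \left(-182\right) = 2912$)
$S = 972$ ($S = \left(-67 - 41\right) \left(-5 - 4\right) = \left(-108\right) \left(-9\right) = 972$)
$S + C = 972 + 2912 = 3884$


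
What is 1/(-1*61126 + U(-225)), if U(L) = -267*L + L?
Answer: -1/1276 ≈ -0.00078370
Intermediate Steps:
U(L) = -266*L
1/(-1*61126 + U(-225)) = 1/(-1*61126 - 266*(-225)) = 1/(-61126 + 59850) = 1/(-1276) = -1/1276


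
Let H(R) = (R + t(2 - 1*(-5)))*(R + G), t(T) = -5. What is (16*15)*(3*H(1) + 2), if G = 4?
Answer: -13920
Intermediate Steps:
H(R) = (-5 + R)*(4 + R) (H(R) = (R - 5)*(R + 4) = (-5 + R)*(4 + R))
(16*15)*(3*H(1) + 2) = (16*15)*(3*(-20 + 1² - 1*1) + 2) = 240*(3*(-20 + 1 - 1) + 2) = 240*(3*(-20) + 2) = 240*(-60 + 2) = 240*(-58) = -13920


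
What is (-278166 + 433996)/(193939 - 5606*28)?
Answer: 155830/36971 ≈ 4.2149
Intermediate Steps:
(-278166 + 433996)/(193939 - 5606*28) = 155830/(193939 - 156968) = 155830/36971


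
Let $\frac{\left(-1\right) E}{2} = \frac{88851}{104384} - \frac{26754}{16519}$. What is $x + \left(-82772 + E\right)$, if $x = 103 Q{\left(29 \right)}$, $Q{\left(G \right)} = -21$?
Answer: $- \frac{10460886391859}{123165664} \approx -84934.0$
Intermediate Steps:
$E = \frac{189279981}{123165664}$ ($E = - 2 \left(\frac{88851}{104384} - \frac{26754}{16519}\right) = - 2 \left(88851 \cdot \frac{1}{104384} - \frac{26754}{16519}\right) = - 2 \left(\frac{12693}{14912} - \frac{26754}{16519}\right) = \left(-2\right) \left(- \frac{189279981}{246331328}\right) = \frac{189279981}{123165664} \approx 1.5368$)
$x = -2163$ ($x = 103 \left(-21\right) = -2163$)
$x + \left(-82772 + E\right) = -2163 + \left(-82772 + \frac{189279981}{123165664}\right) = -2163 - \frac{10194479060627}{123165664} = - \frac{10460886391859}{123165664}$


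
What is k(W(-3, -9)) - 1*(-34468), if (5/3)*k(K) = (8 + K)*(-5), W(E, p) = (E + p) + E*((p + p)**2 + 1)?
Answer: 37405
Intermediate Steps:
W(E, p) = E + p + E*(1 + 4*p**2) (W(E, p) = (E + p) + E*((2*p)**2 + 1) = (E + p) + E*(4*p**2 + 1) = (E + p) + E*(1 + 4*p**2) = E + p + E*(1 + 4*p**2))
k(K) = -24 - 3*K (k(K) = 3*((8 + K)*(-5))/5 = 3*(-40 - 5*K)/5 = -24 - 3*K)
k(W(-3, -9)) - 1*(-34468) = (-24 - 3*(-9 + 2*(-3) + 4*(-3)*(-9)**2)) - 1*(-34468) = (-24 - 3*(-9 - 6 + 4*(-3)*81)) + 34468 = (-24 - 3*(-9 - 6 - 972)) + 34468 = (-24 - 3*(-987)) + 34468 = (-24 + 2961) + 34468 = 2937 + 34468 = 37405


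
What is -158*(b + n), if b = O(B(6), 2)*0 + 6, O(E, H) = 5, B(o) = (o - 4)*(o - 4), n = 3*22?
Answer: -11376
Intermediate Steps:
n = 66
B(o) = (-4 + o)² (B(o) = (-4 + o)*(-4 + o) = (-4 + o)²)
b = 6 (b = 5*0 + 6 = 0 + 6 = 6)
-158*(b + n) = -158*(6 + 66) = -158*72 = -11376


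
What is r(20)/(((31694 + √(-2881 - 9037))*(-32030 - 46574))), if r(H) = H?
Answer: -79235/9869926528827 + 5*I*√11918/19739853057654 ≈ -8.0279e-9 + 2.7652e-11*I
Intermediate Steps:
r(20)/(((31694 + √(-2881 - 9037))*(-32030 - 46574))) = 20/(((31694 + √(-2881 - 9037))*(-32030 - 46574))) = 20/(((31694 + √(-11918))*(-78604))) = 20/(((31694 + I*√11918)*(-78604))) = 20/(-2491275176 - 78604*I*√11918)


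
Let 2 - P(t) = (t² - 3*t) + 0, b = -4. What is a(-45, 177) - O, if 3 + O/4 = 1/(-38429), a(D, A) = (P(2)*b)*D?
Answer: 28130032/38429 ≈ 732.00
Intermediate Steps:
P(t) = 2 - t² + 3*t (P(t) = 2 - ((t² - 3*t) + 0) = 2 - (t² - 3*t) = 2 + (-t² + 3*t) = 2 - t² + 3*t)
a(D, A) = -16*D (a(D, A) = ((2 - 1*2² + 3*2)*(-4))*D = ((2 - 1*4 + 6)*(-4))*D = ((2 - 4 + 6)*(-4))*D = (4*(-4))*D = -16*D)
O = -461152/38429 (O = -12 + 4/(-38429) = -12 + 4*(-1/38429) = -12 - 4/38429 = -461152/38429 ≈ -12.000)
a(-45, 177) - O = -16*(-45) - 1*(-461152/38429) = 720 + 461152/38429 = 28130032/38429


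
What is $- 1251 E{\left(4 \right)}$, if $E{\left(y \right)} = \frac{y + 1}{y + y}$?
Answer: $- \frac{6255}{8} \approx -781.88$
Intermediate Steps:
$E{\left(y \right)} = \frac{1 + y}{2 y}$
$- 1251 E{\left(4 \right)} = - 1251 \frac{1 + 4}{2 \cdot 4} = - 1251 \cdot \frac{1}{2} \cdot \frac{1}{4} \cdot 5 = \left(-1251\right) \frac{5}{8} = - \frac{6255}{8}$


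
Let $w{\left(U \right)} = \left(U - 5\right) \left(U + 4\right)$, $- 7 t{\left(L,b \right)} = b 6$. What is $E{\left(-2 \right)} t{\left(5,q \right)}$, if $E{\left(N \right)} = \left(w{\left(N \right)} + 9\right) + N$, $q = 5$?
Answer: $30$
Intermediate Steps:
$t{\left(L,b \right)} = - \frac{6 b}{7}$ ($t{\left(L,b \right)} = - \frac{b 6}{7} = - \frac{6 b}{7}$)
$w{\left(U \right)} = \left(-5 + U\right) \left(4 + U\right)$
$E{\left(N \right)} = -11 + N^{2}$ ($E{\left(N \right)} = \left(\left(-20 + N^{2} - N\right) + 9\right) + N = \left(-11 + N^{2} - N\right) + N = -11 + N^{2}$)
$E{\left(-2 \right)} t{\left(5,q \right)} = \left(-11 + \left(-2\right)^{2}\right) \left(\left(- \frac{6}{7}\right) 5\right) = \left(-11 + 4\right) \left(- \frac{30}{7}\right) = \left(-7\right) \left(- \frac{30}{7}\right) = 30$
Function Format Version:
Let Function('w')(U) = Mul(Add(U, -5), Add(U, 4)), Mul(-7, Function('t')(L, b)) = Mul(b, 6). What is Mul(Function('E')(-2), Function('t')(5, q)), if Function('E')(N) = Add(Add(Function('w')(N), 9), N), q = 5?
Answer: 30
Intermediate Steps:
Function('t')(L, b) = Mul(Rational(-6, 7), b) (Function('t')(L, b) = Mul(Rational(-1, 7), Mul(b, 6)) = Mul(Rational(-1, 7), Mul(6, b)) = Mul(Rational(-6, 7), b))
Function('w')(U) = Mul(Add(-5, U), Add(4, U))
Function('E')(N) = Add(-11, Pow(N, 2)) (Function('E')(N) = Add(Add(Add(-20, Pow(N, 2), Mul(-1, N)), 9), N) = Add(Add(-11, Pow(N, 2), Mul(-1, N)), N) = Add(-11, Pow(N, 2)))
Mul(Function('E')(-2), Function('t')(5, q)) = Mul(Add(-11, Pow(-2, 2)), Mul(Rational(-6, 7), 5)) = Mul(Add(-11, 4), Rational(-30, 7)) = Mul(-7, Rational(-30, 7)) = 30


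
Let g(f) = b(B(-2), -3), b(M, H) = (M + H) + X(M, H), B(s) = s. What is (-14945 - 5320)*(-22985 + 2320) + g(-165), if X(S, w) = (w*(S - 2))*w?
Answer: 418776184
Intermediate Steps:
X(S, w) = w²*(-2 + S) (X(S, w) = (w*(-2 + S))*w = w²*(-2 + S))
b(M, H) = H + M + H²*(-2 + M) (b(M, H) = (M + H) + H²*(-2 + M) = (H + M) + H²*(-2 + M) = H + M + H²*(-2 + M))
g(f) = -41 (g(f) = -3 - 2 + (-3)²*(-2 - 2) = -3 - 2 + 9*(-4) = -3 - 2 - 36 = -41)
(-14945 - 5320)*(-22985 + 2320) + g(-165) = (-14945 - 5320)*(-22985 + 2320) - 41 = -20265*(-20665) - 41 = 418776225 - 41 = 418776184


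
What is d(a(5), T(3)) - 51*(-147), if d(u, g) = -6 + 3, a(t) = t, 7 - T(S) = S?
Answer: 7494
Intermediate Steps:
T(S) = 7 - S
d(u, g) = -3
d(a(5), T(3)) - 51*(-147) = -3 - 51*(-147) = -3 + 7497 = 7494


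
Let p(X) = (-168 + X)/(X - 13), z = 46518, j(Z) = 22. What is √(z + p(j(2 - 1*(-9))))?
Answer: 2*√104629/3 ≈ 215.64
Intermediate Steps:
p(X) = (-168 + X)/(-13 + X)
√(z + p(j(2 - 1*(-9)))) = √(46518 + (-168 + 22)/(-13 + 22)) = √(46518 - 146/9) = √(418516/9) = 2*√104629/3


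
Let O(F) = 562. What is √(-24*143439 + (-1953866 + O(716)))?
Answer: 8*I*√84310 ≈ 2322.9*I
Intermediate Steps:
√(-24*143439 + (-1953866 + O(716))) = √(-24*143439 + (-1953866 + 562)) = √(-3442536 - 1953304) = √(-5395840) = 8*I*√84310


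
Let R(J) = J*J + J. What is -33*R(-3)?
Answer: -198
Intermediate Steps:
R(J) = J + J² (R(J) = J² + J = J + J²)
-33*R(-3) = -(-99)*(1 - 3) = -(-99)*(-2) = -33*6 = -198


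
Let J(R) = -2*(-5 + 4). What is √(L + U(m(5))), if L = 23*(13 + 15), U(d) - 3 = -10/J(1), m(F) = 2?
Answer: √642 ≈ 25.338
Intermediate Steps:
J(R) = 2 (J(R) = -2*(-1) = 2)
U(d) = -2 (U(d) = 3 - 10/2 = 3 - 10*½ = 3 - 5 = -2)
L = 644 (L = 23*28 = 644)
√(L + U(m(5))) = √(644 - 2) = √642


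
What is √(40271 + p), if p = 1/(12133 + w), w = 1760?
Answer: 2*√1943231290143/13893 ≈ 200.68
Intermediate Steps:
p = 1/13893 (p = 1/(12133 + 1760) = 1/13893 ≈ 7.1979e-5)
√(40271 + p) = √(40271 + 1/13893) = √(559485004/13893) = 2*√1943231290143/13893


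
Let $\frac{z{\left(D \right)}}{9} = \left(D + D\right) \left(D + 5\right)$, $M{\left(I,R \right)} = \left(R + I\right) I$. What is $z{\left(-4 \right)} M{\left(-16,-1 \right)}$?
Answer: $-19584$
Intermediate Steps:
$M{\left(I,R \right)} = I \left(I + R\right)$ ($M{\left(I,R \right)} = \left(I + R\right) I = I \left(I + R\right)$)
$z{\left(D \right)} = 18 D \left(5 + D\right)$ ($z{\left(D \right)} = 9 \left(D + D\right) \left(D + 5\right) = 9 \cdot 2 D \left(5 + D\right) = 18 D \left(5 + D\right)$)
$z{\left(-4 \right)} M{\left(-16,-1 \right)} = 18 \left(-4\right) \left(5 - 4\right) \left(- 16 \left(-16 - 1\right)\right) = 18 \left(-4\right) 1 \left(\left(-16\right) \left(-17\right)\right) = \left(-72\right) 272 = -19584$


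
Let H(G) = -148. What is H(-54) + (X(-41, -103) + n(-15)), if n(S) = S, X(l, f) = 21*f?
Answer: -2326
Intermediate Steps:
H(-54) + (X(-41, -103) + n(-15)) = -148 + (21*(-103) - 15) = -148 + (-2163 - 15) = -148 - 2178 = -2326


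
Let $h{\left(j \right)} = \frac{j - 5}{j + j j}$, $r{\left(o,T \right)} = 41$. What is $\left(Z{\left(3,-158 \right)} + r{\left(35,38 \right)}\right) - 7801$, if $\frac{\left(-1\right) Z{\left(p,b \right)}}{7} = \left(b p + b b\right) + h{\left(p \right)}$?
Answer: $- \frac{1075133}{6} \approx -1.7919 \cdot 10^{5}$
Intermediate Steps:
$h{\left(j \right)} = \frac{-5 + j}{j + j^{2}}$
$Z{\left(p,b \right)} = - 7 b^{2} - 7 b p - \frac{7 \left(-5 + p\right)}{p \left(1 + p\right)}$ ($Z{\left(p,b \right)} = - 7 \left(\left(b p + b b\right) + \frac{-5 + p}{p \left(1 + p\right)}\right) = - 7 \left(\left(b p + b^{2}\right) + \frac{-5 + p}{p \left(1 + p\right)}\right) = - 7 \left(\left(b^{2} + b p\right) + \frac{-5 + p}{p \left(1 + p\right)}\right) = - 7 \left(b^{2} + b p + \frac{-5 + p}{p \left(1 + p\right)}\right) = - 7 b^{2} - 7 b p - \frac{7 \left(-5 + p\right)}{p \left(1 + p\right)}$)
$\left(Z{\left(3,-158 \right)} + r{\left(35,38 \right)}\right) - 7801 = \left(\frac{7 \left(5 - 3 - \left(-158\right) 3 \left(1 + 3\right) \left(-158 + 3\right)\right)}{3 \left(1 + 3\right)} + 41\right) - 7801 = \left(7 \cdot \frac{1}{3} \cdot \frac{1}{4} \left(5 - 3 - \left(-158\right) 3 \cdot 4 \left(-155\right)\right) + 41\right) - 7801 = \left(7 \cdot \frac{1}{3} \cdot \frac{1}{4} \left(5 - 3 - 293880\right) + 41\right) - 7801 = \left(7 \cdot \frac{1}{3} \cdot \frac{1}{4} \left(-293878\right) + 41\right) - 7801 = \left(- \frac{1028573}{6} + 41\right) - 7801 = - \frac{1028327}{6} - 7801 = - \frac{1075133}{6}$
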